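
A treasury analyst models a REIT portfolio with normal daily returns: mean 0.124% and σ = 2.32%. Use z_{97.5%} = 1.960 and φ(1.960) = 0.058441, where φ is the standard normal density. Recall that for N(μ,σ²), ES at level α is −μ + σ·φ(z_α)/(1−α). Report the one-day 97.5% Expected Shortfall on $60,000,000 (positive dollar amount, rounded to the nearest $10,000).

Tail multiplier: φ(z)/(1−α) = 0.058441 / 0.025 = 2.338.
ES = −(0.124%) + 2.32% × 2.338 = 5.300%.
On $60,000,000: 0.05300 × $60,000,000 = $3,180,000.

$3,180,000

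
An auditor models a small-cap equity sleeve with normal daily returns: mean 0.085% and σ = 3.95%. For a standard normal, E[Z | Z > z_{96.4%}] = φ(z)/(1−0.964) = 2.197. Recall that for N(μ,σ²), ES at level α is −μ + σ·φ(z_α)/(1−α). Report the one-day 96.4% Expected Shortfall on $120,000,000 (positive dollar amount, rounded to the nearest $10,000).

$10,310,000

ES = −(0.085%) + 3.95% × 2.197 = 8.593%.
On $120,000,000: 0.08593 × $120,000,000 = $10,311,600.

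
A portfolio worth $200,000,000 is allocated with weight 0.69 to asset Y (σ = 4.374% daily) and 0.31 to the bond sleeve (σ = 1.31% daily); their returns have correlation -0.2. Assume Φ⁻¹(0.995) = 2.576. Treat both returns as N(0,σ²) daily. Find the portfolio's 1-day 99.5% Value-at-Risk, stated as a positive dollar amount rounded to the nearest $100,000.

$15,300,000

σ_p² = 0.69²·4.374² + 0.31²·1.31² + 2·-0.2·0.69·0.31·4.374·1.31 = 8.7833 (%²).
σ_p = √8.7833 = 2.964%.
VaR = 2.576 × 2.964% = 7.635%; on $200,000,000 that is $15,270,000.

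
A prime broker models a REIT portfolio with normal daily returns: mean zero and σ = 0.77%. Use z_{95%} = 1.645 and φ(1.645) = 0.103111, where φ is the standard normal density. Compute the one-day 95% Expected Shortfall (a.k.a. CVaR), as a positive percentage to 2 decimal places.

Tail multiplier: φ(z)/(1−α) = 0.103111 / 0.05 = 2.062.
ES = 0.77% × 2.062 = 1.588%.

1.59%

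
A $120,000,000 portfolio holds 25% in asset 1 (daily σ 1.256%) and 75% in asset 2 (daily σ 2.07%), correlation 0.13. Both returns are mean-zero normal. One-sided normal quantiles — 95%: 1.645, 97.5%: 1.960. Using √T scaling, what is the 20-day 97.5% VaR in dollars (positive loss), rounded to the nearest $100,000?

σ_p = √(0.25²·1.256² + 0.75²·2.07² + 2·0.13·0.25·0.75·1.256·2.07) = 1.623%.
σ_{20d} = 1.623% × √20 = 7.258%.
VaR = 1.960 × 7.258% = 14.226%; on $120,000,000 that is $17,071,200.

$17,100,000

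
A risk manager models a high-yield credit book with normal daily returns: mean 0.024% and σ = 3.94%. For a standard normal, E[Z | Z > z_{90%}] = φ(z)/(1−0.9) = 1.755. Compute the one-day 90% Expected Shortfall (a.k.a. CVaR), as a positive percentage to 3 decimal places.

ES = −(0.024%) + 3.94% × 1.755 = 6.891%.

6.891%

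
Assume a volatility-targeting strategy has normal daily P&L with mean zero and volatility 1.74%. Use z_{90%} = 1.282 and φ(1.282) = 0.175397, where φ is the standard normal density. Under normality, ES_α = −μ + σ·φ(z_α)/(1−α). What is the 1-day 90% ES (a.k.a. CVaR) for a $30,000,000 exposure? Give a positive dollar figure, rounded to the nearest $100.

$915,600

Tail multiplier: φ(z)/(1−α) = 0.175397 / 0.1 = 1.754.
ES = 1.74% × 1.754 = 3.052%.
On $30,000,000: 0.03052 × $30,000,000 = $915,600.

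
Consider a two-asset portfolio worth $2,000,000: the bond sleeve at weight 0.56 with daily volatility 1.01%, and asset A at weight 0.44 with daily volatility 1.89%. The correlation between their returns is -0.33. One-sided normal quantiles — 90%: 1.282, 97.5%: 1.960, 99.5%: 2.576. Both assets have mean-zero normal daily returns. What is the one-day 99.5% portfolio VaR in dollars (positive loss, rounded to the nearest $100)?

$43,100

σ_p² = 0.56²·1.01² + 0.44²·1.89² + 2·-0.33·0.56·0.44·1.01·1.89 = 0.7010 (%²).
σ_p = √0.7010 = 0.837%.
VaR = 2.576 × 0.837% = 2.156%; on $2,000,000 that is $43,120.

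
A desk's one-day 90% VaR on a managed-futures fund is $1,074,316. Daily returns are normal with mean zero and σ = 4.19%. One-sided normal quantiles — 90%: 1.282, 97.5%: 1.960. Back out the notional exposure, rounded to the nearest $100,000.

VaR as a fraction of value: z·σ = 1.282 × 4.19% = 5.37158%.
Position = $1,074,316 / 0.0537158 = $20,000,000.

$20,000,000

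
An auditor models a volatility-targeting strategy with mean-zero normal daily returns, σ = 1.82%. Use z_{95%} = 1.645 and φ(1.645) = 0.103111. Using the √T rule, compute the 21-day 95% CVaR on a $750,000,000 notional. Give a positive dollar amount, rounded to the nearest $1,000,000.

σ_{21d} = 1.82% × √21 = 8.340%.
ES multiplier = φ(z)/(1−α) = 0.103111/0.05 = 2.062.
ES = 8.340% × 2.062 = 17.197%; on $750,000,000: $128,977,500.

$129,000,000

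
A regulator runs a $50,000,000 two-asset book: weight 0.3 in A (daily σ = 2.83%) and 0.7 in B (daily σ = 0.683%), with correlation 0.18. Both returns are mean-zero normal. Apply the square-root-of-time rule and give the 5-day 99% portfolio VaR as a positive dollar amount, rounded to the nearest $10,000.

σ_p = √(0.3²·2.83² + 0.7²·0.683² + 2·0.18·0.3·0.7·2.83·0.683) = 1.047%.
σ_{5d} = 1.047% × √5 = 2.341%.
z(99%) = 2.326.
VaR = 2.326 × 2.341% = 5.445%; on $50,000,000 that is $2,722,500.

$2,720,000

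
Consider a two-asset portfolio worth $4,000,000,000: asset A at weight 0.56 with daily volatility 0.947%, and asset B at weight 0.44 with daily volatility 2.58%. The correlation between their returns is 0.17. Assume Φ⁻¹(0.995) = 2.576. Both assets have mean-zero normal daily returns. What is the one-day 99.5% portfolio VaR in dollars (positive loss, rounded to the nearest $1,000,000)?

$137,000,000

σ_p² = 0.56²·0.947² + 0.44²·2.58² + 2·0.17·0.56·0.44·0.947·2.58 = 1.7746 (%²).
σ_p = √1.7746 = 1.332%.
VaR = 2.576 × 1.332% = 3.431%; on $4,000,000,000 that is $137,240,000.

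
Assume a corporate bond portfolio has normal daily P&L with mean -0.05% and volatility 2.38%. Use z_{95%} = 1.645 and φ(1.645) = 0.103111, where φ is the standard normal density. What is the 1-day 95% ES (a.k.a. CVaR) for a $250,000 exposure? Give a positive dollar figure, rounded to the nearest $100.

Tail multiplier: φ(z)/(1−α) = 0.103111 / 0.05 = 2.062.
ES = −(-0.05%) + 2.38% × 2.062 = 4.958%.
On $250,000: 0.04958 × $250,000 = $12,395.

$12,400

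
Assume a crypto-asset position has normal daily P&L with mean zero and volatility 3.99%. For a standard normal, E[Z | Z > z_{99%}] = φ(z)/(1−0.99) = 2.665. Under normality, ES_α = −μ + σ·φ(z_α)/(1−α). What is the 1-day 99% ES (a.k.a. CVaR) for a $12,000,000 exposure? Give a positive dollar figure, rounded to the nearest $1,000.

ES = 3.99% × 2.665 = 10.633%.
On $12,000,000: 0.10633 × $12,000,000 = $1,275,960.

$1,276,000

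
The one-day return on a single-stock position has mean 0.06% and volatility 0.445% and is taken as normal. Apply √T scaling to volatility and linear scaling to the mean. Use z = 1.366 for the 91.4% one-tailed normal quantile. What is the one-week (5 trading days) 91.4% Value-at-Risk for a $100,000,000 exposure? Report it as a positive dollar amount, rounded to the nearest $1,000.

σ_{5d} = 0.445% × √5 = 0.995%; μ_{5d} = 5 × 0.06% = 0.300%.
VaR = −(0.300%) + 1.366 × 0.995% = 1.059%.
On $100,000,000: 0.01059 × $100,000,000 = $1,059,000.

$1,059,000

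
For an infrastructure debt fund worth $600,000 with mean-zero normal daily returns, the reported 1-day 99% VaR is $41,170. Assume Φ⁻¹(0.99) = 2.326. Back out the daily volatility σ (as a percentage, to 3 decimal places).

VaR as a fraction: $41,170 / $600,000 = 6.862%.
σ = VaR / z = 6.862% / 2.326 = 2.950%.

2.950%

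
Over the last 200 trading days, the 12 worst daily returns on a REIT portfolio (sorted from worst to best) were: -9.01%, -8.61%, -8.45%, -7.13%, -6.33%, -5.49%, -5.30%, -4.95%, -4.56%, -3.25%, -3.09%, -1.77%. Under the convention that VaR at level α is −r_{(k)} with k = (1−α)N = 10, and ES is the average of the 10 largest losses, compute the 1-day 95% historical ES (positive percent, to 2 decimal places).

6.31%

The 10 worst returns sum to -63.08%.
ES = −(-63.08%) / 10 = 6.308% ≈ 6.31%.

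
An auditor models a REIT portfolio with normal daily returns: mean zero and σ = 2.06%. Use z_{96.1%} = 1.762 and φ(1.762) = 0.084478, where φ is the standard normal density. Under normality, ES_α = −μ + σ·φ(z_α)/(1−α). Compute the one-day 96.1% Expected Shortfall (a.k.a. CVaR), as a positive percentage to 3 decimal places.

Tail multiplier: φ(z)/(1−α) = 0.084478 / 0.039 = 2.166.
ES = 2.06% × 2.166 = 4.462%.

4.462%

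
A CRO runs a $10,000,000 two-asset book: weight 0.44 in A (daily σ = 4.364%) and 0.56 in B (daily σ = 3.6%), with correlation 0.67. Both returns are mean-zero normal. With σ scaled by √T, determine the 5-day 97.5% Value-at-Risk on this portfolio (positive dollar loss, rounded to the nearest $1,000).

$1,576,000

σ_p = √(0.44²·4.364² + 0.56²·3.6² + 2·0.67·0.44·0.56·4.364·3.6) = 3.597%.
σ_{5d} = 3.597% × √5 = 8.043%.
z(97.5%) = 1.960.
VaR = 1.960 × 8.043% = 15.764%; on $10,000,000 that is $1,576,400.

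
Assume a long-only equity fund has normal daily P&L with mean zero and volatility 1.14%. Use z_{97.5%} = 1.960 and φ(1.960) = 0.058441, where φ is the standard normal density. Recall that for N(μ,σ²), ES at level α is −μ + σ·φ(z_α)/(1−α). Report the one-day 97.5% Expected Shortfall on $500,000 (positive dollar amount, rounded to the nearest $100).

Tail multiplier: φ(z)/(1−α) = 0.058441 / 0.025 = 2.338.
ES = 1.14% × 2.338 = 2.665%.
On $500,000: 0.02665 × $500,000 = $13,325.

$13,300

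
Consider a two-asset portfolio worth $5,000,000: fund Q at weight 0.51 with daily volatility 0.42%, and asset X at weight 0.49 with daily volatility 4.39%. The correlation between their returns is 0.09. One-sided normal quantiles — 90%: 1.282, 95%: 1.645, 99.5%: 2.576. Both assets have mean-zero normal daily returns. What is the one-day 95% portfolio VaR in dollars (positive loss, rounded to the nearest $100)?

$179,400

σ_p² = 0.51²·0.42² + 0.49²·4.39² + 2·0.09·0.51·0.49·0.42·4.39 = 4.7561 (%²).
σ_p = √4.7561 = 2.181%.
VaR = 1.645 × 2.181% = 3.588%; on $5,000,000 that is $179,400.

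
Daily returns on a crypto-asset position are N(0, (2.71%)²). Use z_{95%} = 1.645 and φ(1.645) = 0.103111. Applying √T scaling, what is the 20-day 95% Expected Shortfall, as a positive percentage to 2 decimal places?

σ_{20d} = 2.71% × √20 = 12.119%.
ES multiplier = φ(z)/(1−α) = 0.103111/0.05 = 2.062.
ES = 12.119% × 2.062 = 24.989%.

24.99%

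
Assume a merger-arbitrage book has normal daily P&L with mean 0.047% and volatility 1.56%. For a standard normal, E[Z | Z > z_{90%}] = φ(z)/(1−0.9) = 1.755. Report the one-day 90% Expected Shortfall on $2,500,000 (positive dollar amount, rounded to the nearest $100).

$67,300

ES = −(0.047%) + 1.56% × 1.755 = 2.691%.
On $2,500,000: 0.02691 × $2,500,000 = $67,275.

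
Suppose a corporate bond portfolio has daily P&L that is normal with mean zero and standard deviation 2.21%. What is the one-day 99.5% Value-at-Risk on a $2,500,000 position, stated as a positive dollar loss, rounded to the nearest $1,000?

$142,000

At 99.5% one-sided, z = 2.576.
VaR = z·σ = 2.576 × 2.21% = 5.693%.
On $2,500,000: 0.05693 × $2,500,000 = $142,325.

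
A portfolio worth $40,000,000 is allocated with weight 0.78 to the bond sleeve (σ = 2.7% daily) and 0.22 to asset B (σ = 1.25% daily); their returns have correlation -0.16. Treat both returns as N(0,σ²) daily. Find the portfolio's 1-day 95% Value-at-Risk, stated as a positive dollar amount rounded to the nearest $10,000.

$1,370,000

σ_p² = 0.78²·2.7² + 0.22²·1.25² + 2·-0.16·0.78·0.22·2.7·1.25 = 4.3255 (%²).
σ_p = √4.3255 = 2.080%.
At 95%, z = 1.645.
VaR = 1.645 × 2.080% = 3.422%; on $40,000,000 that is $1,368,800.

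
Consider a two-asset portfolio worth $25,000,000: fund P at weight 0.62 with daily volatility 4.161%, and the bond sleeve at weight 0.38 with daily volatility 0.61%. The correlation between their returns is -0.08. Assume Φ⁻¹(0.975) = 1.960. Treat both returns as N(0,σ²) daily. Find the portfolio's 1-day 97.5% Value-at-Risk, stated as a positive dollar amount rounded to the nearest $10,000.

σ_p² = 0.62²·4.161² + 0.38²·0.61² + 2·-0.08·0.62·0.38·4.161·0.61 = 6.6135 (%²).
σ_p = √6.6135 = 2.572%.
VaR = 1.960 × 2.572% = 5.041%; on $25,000,000 that is $1,260,250.

$1,260,000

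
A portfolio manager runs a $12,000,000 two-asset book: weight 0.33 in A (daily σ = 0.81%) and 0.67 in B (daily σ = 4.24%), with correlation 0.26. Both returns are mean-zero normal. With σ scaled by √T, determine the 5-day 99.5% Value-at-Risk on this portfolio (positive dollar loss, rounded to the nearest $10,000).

σ_p = √(0.33²·0.81² + 0.67²·4.24² + 2·0.26·0.33·0.67·0.81·4.24) = 2.922%.
σ_{5d} = 2.922% × √5 = 6.534%.
z(99.5%) = 2.576.
VaR = 2.576 × 6.534% = 16.832%; on $12,000,000 that is $2,019,840.

$2,020,000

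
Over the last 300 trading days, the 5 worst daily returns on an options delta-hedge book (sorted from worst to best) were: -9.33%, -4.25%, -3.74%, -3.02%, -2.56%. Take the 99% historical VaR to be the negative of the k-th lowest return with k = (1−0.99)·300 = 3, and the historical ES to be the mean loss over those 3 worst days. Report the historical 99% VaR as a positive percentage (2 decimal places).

3.74%

k = 3; the 3rd lowest return is -3.74%, so VaR = 3.74%.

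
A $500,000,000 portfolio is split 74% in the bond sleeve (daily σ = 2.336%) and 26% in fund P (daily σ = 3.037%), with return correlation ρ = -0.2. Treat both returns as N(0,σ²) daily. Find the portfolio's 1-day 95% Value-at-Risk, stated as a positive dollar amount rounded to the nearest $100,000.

σ_p² = 0.74²·2.336² + 0.26²·3.037² + 2·-0.2·0.74·0.26·2.336·3.037 = 3.0657 (%²).
σ_p = √3.0657 = 1.751%.
At 95%, z = 1.645.
VaR = 1.645 × 1.751% = 2.880%; on $500,000,000 that is $14,400,000.

$14,400,000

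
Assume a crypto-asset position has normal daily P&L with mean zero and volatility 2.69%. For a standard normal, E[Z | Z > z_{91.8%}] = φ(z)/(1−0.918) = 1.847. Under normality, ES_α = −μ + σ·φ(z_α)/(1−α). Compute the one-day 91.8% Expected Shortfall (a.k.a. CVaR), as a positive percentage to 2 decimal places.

ES = 2.69% × 1.847 = 4.968%.

4.97%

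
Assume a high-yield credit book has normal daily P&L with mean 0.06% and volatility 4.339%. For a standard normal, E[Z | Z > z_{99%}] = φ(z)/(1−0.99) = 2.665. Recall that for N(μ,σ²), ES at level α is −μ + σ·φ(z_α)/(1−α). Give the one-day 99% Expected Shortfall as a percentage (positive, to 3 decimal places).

11.503%

ES = −(0.06%) + 4.339% × 2.665 = 11.503%.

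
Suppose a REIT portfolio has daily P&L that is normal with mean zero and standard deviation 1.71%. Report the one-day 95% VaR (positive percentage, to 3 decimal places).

At 95% one-sided, z = 1.645.
VaR = z·σ = 1.645 × 1.71% = 2.813%.

2.813%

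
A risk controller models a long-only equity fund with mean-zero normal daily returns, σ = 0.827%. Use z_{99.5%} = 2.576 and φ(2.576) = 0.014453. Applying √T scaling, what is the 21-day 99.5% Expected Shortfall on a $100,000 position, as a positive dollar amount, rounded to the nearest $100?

$11,000

σ_{21d} = 0.827% × √21 = 3.790%.
ES multiplier = φ(z)/(1−α) = 0.014453/0.005 = 2.891.
ES = 3.790% × 2.891 = 10.957%; on $100,000: $10,957.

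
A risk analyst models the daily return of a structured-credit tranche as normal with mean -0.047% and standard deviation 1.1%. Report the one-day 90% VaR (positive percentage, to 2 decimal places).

At 90% one-sided, z = 1.282.
VaR = −μ + z·σ = −(-0.047%) + 1.282 × 1.1% = 1.457%.

1.46%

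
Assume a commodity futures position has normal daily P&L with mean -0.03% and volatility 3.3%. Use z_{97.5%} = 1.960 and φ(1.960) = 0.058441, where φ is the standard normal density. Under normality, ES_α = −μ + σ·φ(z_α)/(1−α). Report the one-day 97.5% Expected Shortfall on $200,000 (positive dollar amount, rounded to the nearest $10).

$15,490

Tail multiplier: φ(z)/(1−α) = 0.058441 / 0.025 = 2.338.
ES = −(-0.03%) + 3.3% × 2.338 = 7.745%.
On $200,000: 0.07745 × $200,000 = $15,490.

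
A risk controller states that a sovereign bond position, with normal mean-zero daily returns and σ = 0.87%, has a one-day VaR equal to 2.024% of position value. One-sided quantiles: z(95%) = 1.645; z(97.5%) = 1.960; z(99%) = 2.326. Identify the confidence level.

99%

Implied z = VaR/σ = 2.024 / 0.87 = 2.326.
This matches z(99%) = 2.326.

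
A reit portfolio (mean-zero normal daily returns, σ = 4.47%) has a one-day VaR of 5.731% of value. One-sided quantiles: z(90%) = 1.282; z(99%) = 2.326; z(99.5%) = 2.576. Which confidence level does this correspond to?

Implied z = VaR/σ = 5.731 / 4.47 = 1.282.
This matches z(90%) = 1.282.

90%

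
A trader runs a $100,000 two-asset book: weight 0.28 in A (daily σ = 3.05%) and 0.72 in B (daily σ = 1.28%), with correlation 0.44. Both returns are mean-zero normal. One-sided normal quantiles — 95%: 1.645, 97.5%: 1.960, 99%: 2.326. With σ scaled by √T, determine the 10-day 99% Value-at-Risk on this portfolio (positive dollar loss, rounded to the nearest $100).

σ_p = √(0.28²·3.05² + 0.72²·1.28² + 2·0.44·0.28·0.72·3.05·1.28) = 1.507%.
σ_{10d} = 1.507% × √10 = 4.766%.
VaR = 2.326 × 4.766% = 11.086%; on $100,000 that is $11,086.

$11,100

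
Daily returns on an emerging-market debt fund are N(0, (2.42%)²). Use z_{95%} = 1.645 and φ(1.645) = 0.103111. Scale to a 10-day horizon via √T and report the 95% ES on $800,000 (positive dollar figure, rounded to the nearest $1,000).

σ_{10d} = 2.42% × √10 = 7.653%.
ES multiplier = φ(z)/(1−α) = 0.103111/0.05 = 2.062.
ES = 7.653% × 2.062 = 15.780%; on $800,000: $126,240.

$126,000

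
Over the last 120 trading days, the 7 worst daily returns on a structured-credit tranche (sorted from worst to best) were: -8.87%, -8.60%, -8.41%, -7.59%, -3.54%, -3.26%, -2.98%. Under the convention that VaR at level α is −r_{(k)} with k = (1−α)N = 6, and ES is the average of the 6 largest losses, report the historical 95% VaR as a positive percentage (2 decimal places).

k = 6; the 6th lowest return is -3.26%, so VaR = 3.26%.

3.26%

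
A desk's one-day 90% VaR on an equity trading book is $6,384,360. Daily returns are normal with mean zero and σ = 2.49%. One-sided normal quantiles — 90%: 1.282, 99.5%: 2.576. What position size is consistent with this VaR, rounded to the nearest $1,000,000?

VaR as a fraction of value: z·σ = 1.282 × 2.49% = 3.19218%.
Position = $6,384,360 / 0.0319218 = $200,000,000.

$200,000,000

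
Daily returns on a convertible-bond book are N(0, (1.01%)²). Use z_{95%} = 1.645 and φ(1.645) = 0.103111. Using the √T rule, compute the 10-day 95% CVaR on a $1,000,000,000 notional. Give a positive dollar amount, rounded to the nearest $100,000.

σ_{10d} = 1.01% × √10 = 3.194%.
ES multiplier = φ(z)/(1−α) = 0.103111/0.05 = 2.062.
ES = 3.194% × 2.062 = 6.586%; on $1,000,000,000: $65,860,000.

$65,900,000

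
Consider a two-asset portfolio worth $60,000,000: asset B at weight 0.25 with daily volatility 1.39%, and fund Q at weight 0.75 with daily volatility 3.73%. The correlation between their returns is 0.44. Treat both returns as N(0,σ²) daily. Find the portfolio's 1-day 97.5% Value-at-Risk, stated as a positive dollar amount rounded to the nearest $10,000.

σ_p² = 0.25²·1.39² + 0.75²·3.73² + 2·0.44·0.25·0.75·1.39·3.73 = 8.8022 (%²).
σ_p = √8.8022 = 2.967%.
At 97.5%, z = 1.960.
VaR = 1.960 × 2.967% = 5.815%; on $60,000,000 that is $3,489,000.

$3,490,000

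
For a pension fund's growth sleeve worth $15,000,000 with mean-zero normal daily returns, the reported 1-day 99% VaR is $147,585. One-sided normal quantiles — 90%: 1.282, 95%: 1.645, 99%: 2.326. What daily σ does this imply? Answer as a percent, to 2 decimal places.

VaR as a fraction: $147,585 / $15,000,000 = 0.984%.
σ = VaR / z = 0.984% / 2.326 = 0.423%.

0.42%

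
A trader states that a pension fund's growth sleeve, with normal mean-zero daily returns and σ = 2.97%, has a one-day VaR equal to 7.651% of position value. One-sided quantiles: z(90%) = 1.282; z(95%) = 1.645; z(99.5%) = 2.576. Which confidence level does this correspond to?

99.5%

Implied z = VaR/σ = 7.651 / 2.97 = 2.576.
This matches z(99.5%) = 2.576.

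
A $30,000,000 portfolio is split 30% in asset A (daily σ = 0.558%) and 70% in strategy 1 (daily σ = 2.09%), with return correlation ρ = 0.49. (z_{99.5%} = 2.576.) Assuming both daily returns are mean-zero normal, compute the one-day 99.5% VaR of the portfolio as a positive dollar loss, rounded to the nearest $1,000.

σ_p² = 0.3²·0.558² + 0.7²·2.09² + 2·0.49·0.3·0.7·0.558·2.09 = 2.4084 (%²).
σ_p = √2.4084 = 1.552%.
VaR = 2.576 × 1.552% = 3.998%; on $30,000,000 that is $1,199,400.

$1,199,000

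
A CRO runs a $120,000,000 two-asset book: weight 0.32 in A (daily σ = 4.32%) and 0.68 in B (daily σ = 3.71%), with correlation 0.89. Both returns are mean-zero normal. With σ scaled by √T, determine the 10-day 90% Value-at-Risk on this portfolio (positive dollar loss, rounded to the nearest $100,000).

$18,500,000

σ_p = √(0.32²·4.32² + 0.68²·3.71² + 2·0.89·0.32·0.68·4.32·3.71) = 3.806%.
σ_{10d} = 3.806% × √10 = 12.036%.
z(90%) = 1.282.
VaR = 1.282 × 12.036% = 15.430%; on $120,000,000 that is $18,516,000.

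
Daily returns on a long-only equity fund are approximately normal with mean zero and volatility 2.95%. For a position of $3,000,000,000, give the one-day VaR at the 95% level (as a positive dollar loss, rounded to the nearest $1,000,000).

$146,000,000

At 95% one-sided, z = 1.645.
VaR = z·σ = 1.645 × 2.95% = 4.853%.
On $3,000,000,000: 0.04853 × $3,000,000,000 = $145,590,000.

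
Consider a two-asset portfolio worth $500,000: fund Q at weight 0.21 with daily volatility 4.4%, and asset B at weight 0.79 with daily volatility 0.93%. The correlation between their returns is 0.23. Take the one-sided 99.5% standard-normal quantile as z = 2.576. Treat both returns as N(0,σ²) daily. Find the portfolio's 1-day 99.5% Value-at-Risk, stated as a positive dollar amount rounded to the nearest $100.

σ_p² = 0.21²·4.4² + 0.79²·0.93² + 2·0.23·0.21·0.79·4.4·0.93 = 1.7058 (%²).
σ_p = √1.7058 = 1.306%.
VaR = 2.576 × 1.306% = 3.364%; on $500,000 that is $16,820.

$16,800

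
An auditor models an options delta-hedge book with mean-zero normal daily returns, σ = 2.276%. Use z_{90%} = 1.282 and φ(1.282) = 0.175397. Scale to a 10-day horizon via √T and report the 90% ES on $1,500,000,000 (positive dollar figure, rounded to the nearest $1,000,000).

σ_{10d} = 2.276% × √10 = 7.197%.
ES multiplier = φ(z)/(1−α) = 0.175397/0.1 = 1.754.
ES = 7.197% × 1.754 = 12.624%; on $1,500,000,000: $189,360,000.

$189,000,000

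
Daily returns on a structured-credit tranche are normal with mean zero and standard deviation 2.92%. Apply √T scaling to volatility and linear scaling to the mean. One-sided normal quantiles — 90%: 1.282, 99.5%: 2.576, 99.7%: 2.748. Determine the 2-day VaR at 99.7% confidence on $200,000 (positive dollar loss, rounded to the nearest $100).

σ_{2d} = 2.92% × √2 = 4.130%.
VaR = 2.748 × 4.130% = 11.349%.
On $200,000: 0.11349 × $200,000 = $22,698.

$22,700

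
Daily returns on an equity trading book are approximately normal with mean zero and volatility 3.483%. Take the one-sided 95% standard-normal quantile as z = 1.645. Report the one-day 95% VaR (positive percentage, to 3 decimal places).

VaR = z·σ = 1.645 × 3.483% = 5.730%.

5.730%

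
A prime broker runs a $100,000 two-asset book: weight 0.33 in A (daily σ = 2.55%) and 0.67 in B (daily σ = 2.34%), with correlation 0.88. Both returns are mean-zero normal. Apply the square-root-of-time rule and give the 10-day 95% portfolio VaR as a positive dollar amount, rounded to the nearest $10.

σ_p = √(0.33²·2.55² + 0.67²·2.34² + 2·0.88·0.33·0.67·2.55·2.34) = 2.343%.
σ_{10d} = 2.343% × √10 = 7.409%.
z(95%) = 1.645.
VaR = 1.645 × 7.409% = 12.188%; on $100,000 that is $12,188.

$12,190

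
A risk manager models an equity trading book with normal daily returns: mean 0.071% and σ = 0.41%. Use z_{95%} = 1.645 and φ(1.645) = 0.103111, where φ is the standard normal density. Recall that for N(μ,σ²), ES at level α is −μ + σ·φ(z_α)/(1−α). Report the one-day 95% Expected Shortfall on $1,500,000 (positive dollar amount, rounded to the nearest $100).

Tail multiplier: φ(z)/(1−α) = 0.103111 / 0.05 = 2.062.
ES = −(0.071%) + 0.41% × 2.062 = 0.774%.
On $1,500,000: 0.00774 × $1,500,000 = $11,610.

$11,600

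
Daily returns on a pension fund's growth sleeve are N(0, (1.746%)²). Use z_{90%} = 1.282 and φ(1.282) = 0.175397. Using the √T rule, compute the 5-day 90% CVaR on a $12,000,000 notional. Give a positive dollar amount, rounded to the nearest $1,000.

$822,000

σ_{5d} = 1.746% × √5 = 3.904%.
ES multiplier = φ(z)/(1−α) = 0.175397/0.1 = 1.754.
ES = 3.904% × 1.754 = 6.848%; on $12,000,000: $821,760.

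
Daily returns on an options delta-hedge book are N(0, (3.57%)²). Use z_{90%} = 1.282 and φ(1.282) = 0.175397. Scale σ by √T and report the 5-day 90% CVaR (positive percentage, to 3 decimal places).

14.002%

σ_{5d} = 3.57% × √5 = 7.983%.
ES multiplier = φ(z)/(1−α) = 0.175397/0.1 = 1.754.
ES = 7.983% × 1.754 = 14.002%.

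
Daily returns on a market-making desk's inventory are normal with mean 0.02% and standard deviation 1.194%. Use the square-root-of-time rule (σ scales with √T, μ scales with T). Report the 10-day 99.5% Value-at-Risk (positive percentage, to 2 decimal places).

At 99.5%, z = 2.576.
σ_{10d} = 1.194% × √10 = 3.776%; μ_{10d} = 10 × 0.02% = 0.200%.
VaR = −(0.200%) + 2.576 × 3.776% = 9.527%.

9.53%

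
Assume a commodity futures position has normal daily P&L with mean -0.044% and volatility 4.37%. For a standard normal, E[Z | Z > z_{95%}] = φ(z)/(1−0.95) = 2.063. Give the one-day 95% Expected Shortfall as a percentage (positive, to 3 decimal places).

9.059%

ES = −(-0.044%) + 4.37% × 2.063 = 9.059%.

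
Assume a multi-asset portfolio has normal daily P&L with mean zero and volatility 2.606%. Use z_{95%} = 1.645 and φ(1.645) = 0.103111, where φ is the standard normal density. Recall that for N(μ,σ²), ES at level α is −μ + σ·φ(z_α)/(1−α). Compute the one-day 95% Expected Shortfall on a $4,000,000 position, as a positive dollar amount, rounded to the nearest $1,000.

Tail multiplier: φ(z)/(1−α) = 0.103111 / 0.05 = 2.062.
ES = 2.606% × 2.062 = 5.374%.
On $4,000,000: 0.05374 × $4,000,000 = $214,960.

$215,000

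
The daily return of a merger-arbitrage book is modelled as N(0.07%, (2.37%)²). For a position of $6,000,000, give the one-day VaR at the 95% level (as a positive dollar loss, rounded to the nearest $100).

At 95% one-sided, z = 1.645.
VaR = −μ + z·σ = −(0.07%) + 1.645 × 2.37% = 3.829%.
On $6,000,000: 0.03829 × $6,000,000 = $229,740.

$229,700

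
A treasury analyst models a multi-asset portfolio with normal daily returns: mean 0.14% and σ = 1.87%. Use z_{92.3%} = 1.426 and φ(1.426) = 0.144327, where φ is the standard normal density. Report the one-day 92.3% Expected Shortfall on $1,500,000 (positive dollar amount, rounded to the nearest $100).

Tail multiplier: φ(z)/(1−α) = 0.144327 / 0.077 = 1.874.
ES = −(0.14%) + 1.87% × 1.874 = 3.364%.
On $1,500,000: 0.03364 × $1,500,000 = $50,460.

$50,500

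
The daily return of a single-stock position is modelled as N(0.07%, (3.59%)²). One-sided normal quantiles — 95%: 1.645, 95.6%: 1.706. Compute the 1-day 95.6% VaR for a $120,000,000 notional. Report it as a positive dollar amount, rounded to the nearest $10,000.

VaR = −μ + z·σ = −(0.07%) + 1.706 × 3.59% = 6.055%.
On $120,000,000: 0.06055 × $120,000,000 = $7,266,000.

$7,270,000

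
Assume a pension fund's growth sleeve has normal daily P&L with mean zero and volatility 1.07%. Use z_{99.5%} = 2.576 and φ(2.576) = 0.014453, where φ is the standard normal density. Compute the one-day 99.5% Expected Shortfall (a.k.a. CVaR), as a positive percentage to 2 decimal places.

Tail multiplier: φ(z)/(1−α) = 0.014453 / 0.005 = 2.891.
ES = 1.07% × 2.891 = 3.093%.

3.09%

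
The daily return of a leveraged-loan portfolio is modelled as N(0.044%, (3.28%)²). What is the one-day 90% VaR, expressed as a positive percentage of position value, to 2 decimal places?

At 90% one-sided, z = 1.282.
VaR = −μ + z·σ = −(0.044%) + 1.282 × 3.28% = 4.161%.

4.16%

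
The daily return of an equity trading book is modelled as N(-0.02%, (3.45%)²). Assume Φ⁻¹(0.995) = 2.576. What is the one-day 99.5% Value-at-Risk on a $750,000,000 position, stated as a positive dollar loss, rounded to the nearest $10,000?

$66,800,000

VaR = −μ + z·σ = −(-0.02%) + 2.576 × 3.45% = 8.907%.
On $750,000,000: 0.08907 × $750,000,000 = $66,802,500.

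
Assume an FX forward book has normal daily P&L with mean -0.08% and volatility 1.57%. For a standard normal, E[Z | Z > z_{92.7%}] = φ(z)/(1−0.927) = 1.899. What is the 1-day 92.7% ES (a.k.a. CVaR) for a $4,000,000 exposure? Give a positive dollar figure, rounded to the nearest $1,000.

ES = −(-0.08%) + 1.57% × 1.899 = 3.061%.
On $4,000,000: 0.03061 × $4,000,000 = $122,440.

$122,000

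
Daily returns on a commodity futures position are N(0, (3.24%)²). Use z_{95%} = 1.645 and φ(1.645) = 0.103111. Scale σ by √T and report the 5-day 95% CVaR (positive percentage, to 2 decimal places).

14.94%

σ_{5d} = 3.24% × √5 = 7.245%.
ES multiplier = φ(z)/(1−α) = 0.103111/0.05 = 2.062.
ES = 7.245% × 2.062 = 14.939%.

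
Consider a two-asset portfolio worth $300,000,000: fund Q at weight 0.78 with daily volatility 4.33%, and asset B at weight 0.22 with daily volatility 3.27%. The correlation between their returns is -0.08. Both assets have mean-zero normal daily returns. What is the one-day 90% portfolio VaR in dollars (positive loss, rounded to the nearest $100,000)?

$13,100,000

σ_p² = 0.78²·4.33² + 0.22²·3.27² + 2·-0.08·0.78·0.22·4.33·3.27 = 11.5356 (%²).
σ_p = √11.5356 = 3.396%.
At 90%, z = 1.282.
VaR = 1.282 × 3.396% = 4.354%; on $300,000,000 that is $13,062,000.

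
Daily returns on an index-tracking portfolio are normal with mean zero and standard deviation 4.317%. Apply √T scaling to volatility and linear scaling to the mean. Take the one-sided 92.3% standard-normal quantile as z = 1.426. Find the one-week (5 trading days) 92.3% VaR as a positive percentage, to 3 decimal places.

σ_{5d} = 4.317% × √5 = 9.653%.
VaR = 1.426 × 9.653% = 13.765%.

13.765%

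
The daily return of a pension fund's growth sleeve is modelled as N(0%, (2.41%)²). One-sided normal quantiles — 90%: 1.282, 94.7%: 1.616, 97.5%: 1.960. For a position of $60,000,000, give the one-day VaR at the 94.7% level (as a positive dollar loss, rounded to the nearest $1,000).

$2,337,000

VaR = z·σ = 1.616 × 2.41% = 3.895%.
On $60,000,000: 0.03895 × $60,000,000 = $2,337,000.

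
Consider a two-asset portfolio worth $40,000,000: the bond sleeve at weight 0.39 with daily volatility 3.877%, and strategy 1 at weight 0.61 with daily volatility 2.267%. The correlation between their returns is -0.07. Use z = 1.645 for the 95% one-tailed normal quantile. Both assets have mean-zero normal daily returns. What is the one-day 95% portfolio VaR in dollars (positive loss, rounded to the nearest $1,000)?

$1,300,000

σ_p² = 0.39²·3.877² + 0.61²·2.267² + 2·-0.07·0.39·0.61·3.877·2.267 = 3.9058 (%²).
σ_p = √3.9058 = 1.976%.
VaR = 1.645 × 1.976% = 3.251%; on $40,000,000 that is $1,300,400.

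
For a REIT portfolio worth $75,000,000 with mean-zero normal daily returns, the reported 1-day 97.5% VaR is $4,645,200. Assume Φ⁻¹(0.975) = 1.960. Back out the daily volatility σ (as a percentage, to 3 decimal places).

VaR as a fraction: $4,645,200 / $75,000,000 = 6.194%.
σ = VaR / z = 6.194% / 1.960 = 3.160%.

3.160%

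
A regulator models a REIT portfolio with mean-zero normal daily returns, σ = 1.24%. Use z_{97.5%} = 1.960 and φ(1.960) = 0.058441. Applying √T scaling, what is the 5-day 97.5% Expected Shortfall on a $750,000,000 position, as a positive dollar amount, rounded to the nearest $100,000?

$48,600,000

σ_{5d} = 1.24% × √5 = 2.773%.
ES multiplier = φ(z)/(1−α) = 0.058441/0.025 = 2.338.
ES = 2.773% × 2.338 = 6.483%; on $750,000,000: $48,622,500.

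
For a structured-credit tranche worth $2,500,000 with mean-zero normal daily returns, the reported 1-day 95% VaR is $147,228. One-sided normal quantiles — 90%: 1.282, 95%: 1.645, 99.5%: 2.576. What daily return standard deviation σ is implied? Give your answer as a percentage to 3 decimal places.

VaR as a fraction: $147,228 / $2,500,000 = 5.889%.
σ = VaR / z = 5.889% / 1.645 = 3.580%.

3.580%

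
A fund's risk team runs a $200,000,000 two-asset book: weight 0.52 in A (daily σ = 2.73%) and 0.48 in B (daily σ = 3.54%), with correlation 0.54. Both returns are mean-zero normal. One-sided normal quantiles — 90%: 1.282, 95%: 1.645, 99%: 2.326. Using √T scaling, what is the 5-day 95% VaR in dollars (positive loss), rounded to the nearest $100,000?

$20,200,000

σ_p = √(0.52²·2.73² + 0.48²·3.54² + 2·0.54·0.52·0.48·2.73·3.54) = 2.740%.
σ_{5d} = 2.740% × √5 = 6.127%.
VaR = 1.645 × 6.127% = 10.079%; on $200,000,000 that is $20,158,000.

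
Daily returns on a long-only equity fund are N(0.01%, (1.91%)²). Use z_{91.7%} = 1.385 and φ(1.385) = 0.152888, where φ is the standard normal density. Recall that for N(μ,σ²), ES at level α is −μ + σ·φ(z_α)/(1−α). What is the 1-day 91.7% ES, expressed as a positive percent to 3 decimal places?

Tail multiplier: φ(z)/(1−α) = 0.152888 / 0.083 = 1.842.
ES = −(0.01%) + 1.91% × 1.842 = 3.508%.

3.508%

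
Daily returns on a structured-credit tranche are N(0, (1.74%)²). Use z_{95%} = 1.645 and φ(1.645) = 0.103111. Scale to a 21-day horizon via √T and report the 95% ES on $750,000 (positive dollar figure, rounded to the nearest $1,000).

$123,000

σ_{21d} = 1.74% × √21 = 7.974%.
ES multiplier = φ(z)/(1−α) = 0.103111/0.05 = 2.062.
ES = 7.974% × 2.062 = 16.442%; on $750,000: $123,315.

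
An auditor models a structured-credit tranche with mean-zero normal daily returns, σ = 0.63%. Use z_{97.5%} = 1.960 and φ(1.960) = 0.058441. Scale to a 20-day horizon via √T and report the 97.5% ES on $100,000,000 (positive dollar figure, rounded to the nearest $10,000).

σ_{20d} = 0.63% × √20 = 2.817%.
ES multiplier = φ(z)/(1−α) = 0.058441/0.025 = 2.338.
ES = 2.817% × 2.338 = 6.586%; on $100,000,000: $6,586,000.

$6,590,000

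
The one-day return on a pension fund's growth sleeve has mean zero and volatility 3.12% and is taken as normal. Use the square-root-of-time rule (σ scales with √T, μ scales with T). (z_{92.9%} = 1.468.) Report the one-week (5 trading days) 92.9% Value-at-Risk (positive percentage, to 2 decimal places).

10.24%

σ_{5d} = 3.12% × √5 = 6.977%.
VaR = 1.468 × 6.977% = 10.242%.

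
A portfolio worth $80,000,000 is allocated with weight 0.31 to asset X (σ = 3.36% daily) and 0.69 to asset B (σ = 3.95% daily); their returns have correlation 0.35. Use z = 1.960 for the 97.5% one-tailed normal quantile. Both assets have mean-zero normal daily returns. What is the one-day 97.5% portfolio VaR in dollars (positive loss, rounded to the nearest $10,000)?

$5,080,000

σ_p² = 0.31²·3.36² + 0.69²·3.95² + 2·0.35·0.31·0.69·3.36·3.95 = 10.5005 (%²).
σ_p = √10.5005 = 3.240%.
VaR = 1.960 × 3.240% = 6.350%; on $80,000,000 that is $5,080,000.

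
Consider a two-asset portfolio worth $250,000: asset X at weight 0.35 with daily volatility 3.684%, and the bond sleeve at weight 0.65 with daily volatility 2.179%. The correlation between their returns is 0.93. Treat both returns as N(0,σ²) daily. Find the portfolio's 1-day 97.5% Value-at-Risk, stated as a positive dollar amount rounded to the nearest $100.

σ_p² = 0.35²·3.684² + 0.65²·2.179² + 2·0.93·0.35·0.65·3.684·2.179 = 7.0654 (%²).
σ_p = √7.0654 = 2.658%.
At 97.5%, z = 1.960.
VaR = 1.960 × 2.658% = 5.210%; on $250,000 that is $13,025.

$13,000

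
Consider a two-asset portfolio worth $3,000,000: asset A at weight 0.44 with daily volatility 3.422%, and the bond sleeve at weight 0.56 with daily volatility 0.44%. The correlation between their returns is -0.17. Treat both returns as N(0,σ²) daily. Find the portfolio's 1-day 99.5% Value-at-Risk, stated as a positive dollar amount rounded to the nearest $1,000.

σ_p² = 0.44²·3.422² + 0.56²·0.44² + 2·-0.17·0.44·0.56·3.422·0.44 = 2.2016 (%²).
σ_p = √2.2016 = 1.484%.
At 99.5%, z = 2.576.
VaR = 2.576 × 1.484% = 3.823%; on $3,000,000 that is $114,690.

$115,000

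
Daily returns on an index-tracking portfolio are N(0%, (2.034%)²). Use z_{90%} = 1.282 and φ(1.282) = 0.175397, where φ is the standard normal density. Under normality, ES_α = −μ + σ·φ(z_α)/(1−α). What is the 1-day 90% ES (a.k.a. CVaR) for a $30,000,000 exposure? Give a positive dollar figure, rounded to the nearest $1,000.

Tail multiplier: φ(z)/(1−α) = 0.175397 / 0.1 = 1.754.
ES = 2.034% × 1.754 = 3.568%.
On $30,000,000: 0.03568 × $30,000,000 = $1,070,400.

$1,070,000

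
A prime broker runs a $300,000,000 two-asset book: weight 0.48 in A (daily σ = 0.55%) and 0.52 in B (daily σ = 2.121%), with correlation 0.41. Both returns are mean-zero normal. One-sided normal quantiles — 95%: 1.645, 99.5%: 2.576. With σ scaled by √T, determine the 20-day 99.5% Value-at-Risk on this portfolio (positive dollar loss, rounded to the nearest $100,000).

$42,700,000

σ_p = √(0.48²·0.55² + 0.52²·2.121² + 2·0.41·0.48·0.52·0.55·2.121) = 1.235%.
σ_{20d} = 1.235% × √20 = 5.523%.
VaR = 2.576 × 5.523% = 14.227%; on $300,000,000 that is $42,681,000.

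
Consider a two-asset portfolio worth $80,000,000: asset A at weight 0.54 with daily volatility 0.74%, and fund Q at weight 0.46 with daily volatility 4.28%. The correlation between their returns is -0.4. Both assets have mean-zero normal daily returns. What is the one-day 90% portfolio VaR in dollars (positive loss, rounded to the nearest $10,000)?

$1,890,000

σ_p² = 0.54²·0.74² + 0.46²·4.28² + 2·-0.4·0.54·0.46·0.74·4.28 = 3.4065 (%²).
σ_p = √3.4065 = 1.846%.
At 90%, z = 1.282.
VaR = 1.282 × 1.846% = 2.367%; on $80,000,000 that is $1,893,600.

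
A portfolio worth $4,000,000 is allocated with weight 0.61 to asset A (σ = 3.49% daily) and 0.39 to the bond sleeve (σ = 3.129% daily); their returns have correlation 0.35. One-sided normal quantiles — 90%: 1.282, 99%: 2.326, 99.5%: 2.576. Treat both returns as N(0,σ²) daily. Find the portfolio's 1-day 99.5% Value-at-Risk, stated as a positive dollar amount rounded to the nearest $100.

$288,500

σ_p² = 0.61²·3.49² + 0.39²·3.129² + 2·0.35·0.61·0.39·3.49·3.129 = 7.8399 (%²).
σ_p = √7.8399 = 2.800%.
VaR = 2.576 × 2.800% = 7.213%; on $4,000,000 that is $288,520.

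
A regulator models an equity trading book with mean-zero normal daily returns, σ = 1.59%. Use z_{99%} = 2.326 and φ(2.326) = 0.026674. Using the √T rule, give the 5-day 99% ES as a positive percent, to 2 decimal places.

9.48%

σ_{5d} = 1.59% × √5 = 3.555%.
ES multiplier = φ(z)/(1−α) = 0.026674/0.01 = 2.667.
ES = 3.555% × 2.667 = 9.481%.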